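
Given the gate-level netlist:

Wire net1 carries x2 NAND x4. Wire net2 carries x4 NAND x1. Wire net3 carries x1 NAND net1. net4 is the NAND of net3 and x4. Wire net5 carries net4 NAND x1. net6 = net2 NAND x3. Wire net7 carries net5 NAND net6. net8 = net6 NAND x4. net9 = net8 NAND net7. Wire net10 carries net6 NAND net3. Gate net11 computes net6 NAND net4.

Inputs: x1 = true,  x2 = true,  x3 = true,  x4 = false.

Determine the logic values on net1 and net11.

net1 = true  net11 = true

net1 = x2 NAND x4 = true NAND false = true
net2 = x4 NAND x1 = false NAND true = true
net3 = x1 NAND net1 = true NAND true = false
net4 = net3 NAND x4 = false NAND false = true
net6 = net2 NAND x3 = true NAND true = false
net11 = net6 NAND net4 = false NAND true = true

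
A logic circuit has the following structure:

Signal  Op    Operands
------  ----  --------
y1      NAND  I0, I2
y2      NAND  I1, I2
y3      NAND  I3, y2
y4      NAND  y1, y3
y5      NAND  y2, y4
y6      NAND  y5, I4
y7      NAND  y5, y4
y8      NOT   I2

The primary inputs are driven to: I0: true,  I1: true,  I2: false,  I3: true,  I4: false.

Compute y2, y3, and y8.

y2 = true, y3 = false, y8 = true

y2 = I1 NAND I2 = true NAND false = true
y3 = I3 NAND y2 = true NAND true = false
y8 = NOT I2 = NOT false = true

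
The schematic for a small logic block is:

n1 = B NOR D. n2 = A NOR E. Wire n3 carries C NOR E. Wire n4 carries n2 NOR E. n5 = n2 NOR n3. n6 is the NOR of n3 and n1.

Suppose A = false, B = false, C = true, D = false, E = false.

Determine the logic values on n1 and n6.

n1 = B NOR D = false NOR false = true
n3 = C NOR E = true NOR false = false
n6 = n3 NOR n1 = false NOR true = false

n1 = true, n6 = false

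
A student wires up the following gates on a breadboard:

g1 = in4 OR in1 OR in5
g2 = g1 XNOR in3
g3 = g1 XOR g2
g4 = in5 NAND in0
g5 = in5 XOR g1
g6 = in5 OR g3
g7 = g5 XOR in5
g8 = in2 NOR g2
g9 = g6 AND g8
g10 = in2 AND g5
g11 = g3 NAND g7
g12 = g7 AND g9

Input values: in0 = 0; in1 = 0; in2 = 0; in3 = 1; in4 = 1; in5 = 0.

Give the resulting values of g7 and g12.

g7 = 1  g12 = 0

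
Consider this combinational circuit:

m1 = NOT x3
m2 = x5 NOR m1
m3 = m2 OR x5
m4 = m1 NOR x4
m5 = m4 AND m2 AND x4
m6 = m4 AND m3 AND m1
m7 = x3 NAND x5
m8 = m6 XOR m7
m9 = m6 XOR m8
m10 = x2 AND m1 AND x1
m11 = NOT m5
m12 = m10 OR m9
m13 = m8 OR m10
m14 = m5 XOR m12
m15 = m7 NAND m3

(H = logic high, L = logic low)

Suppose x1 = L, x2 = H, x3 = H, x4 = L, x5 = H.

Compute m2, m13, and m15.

m2 = L, m13 = L, m15 = H

m1 = NOT x3 = NOT H = L
m2 = x5 NOR m1 = H NOR L = L
m3 = m2 OR x5 = L OR H = H
m4 = m1 NOR x4 = L NOR L = H
m6 = m4 AND m3 AND m1 = H AND H AND L = L
m7 = x3 NAND x5 = H NAND H = L
m8 = m6 XOR m7 = L XOR L = L
m10 = x2 AND m1 AND x1 = H AND L AND L = L
m13 = m8 OR m10 = L OR L = L
m15 = m7 NAND m3 = L NAND H = H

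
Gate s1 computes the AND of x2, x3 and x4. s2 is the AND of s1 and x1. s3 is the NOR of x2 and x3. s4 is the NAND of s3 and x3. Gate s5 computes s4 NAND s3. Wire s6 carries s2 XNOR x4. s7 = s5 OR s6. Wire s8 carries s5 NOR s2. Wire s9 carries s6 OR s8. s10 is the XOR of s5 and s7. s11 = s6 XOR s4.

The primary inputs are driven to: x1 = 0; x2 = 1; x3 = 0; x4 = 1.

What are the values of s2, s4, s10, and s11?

s1 = x2 AND x3 AND x4 = 1 AND 0 AND 1 = 0
s2 = s1 AND x1 = 0 AND 0 = 0
s3 = x2 NOR x3 = 1 NOR 0 = 0
s4 = s3 NAND x3 = 0 NAND 0 = 1
s5 = s4 NAND s3 = 1 NAND 0 = 1
s6 = s2 XNOR x4 = 0 XNOR 1 = 0
s7 = s5 OR s6 = 1 OR 0 = 1
s10 = s5 XOR s7 = 1 XOR 1 = 0
s11 = s6 XOR s4 = 0 XOR 1 = 1

s2 = 0, s4 = 1, s10 = 0, s11 = 1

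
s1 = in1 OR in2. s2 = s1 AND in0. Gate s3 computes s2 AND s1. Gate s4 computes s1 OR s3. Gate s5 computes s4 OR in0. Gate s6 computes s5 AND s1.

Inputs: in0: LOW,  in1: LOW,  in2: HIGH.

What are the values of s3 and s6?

s3 = LOW  s6 = HIGH

s1 = in1 OR in2 = LOW OR HIGH = HIGH
s2 = s1 AND in0 = HIGH AND LOW = LOW
s3 = s2 AND s1 = LOW AND HIGH = LOW
s4 = s1 OR s3 = HIGH OR LOW = HIGH
s5 = s4 OR in0 = HIGH OR LOW = HIGH
s6 = s5 AND s1 = HIGH AND HIGH = HIGH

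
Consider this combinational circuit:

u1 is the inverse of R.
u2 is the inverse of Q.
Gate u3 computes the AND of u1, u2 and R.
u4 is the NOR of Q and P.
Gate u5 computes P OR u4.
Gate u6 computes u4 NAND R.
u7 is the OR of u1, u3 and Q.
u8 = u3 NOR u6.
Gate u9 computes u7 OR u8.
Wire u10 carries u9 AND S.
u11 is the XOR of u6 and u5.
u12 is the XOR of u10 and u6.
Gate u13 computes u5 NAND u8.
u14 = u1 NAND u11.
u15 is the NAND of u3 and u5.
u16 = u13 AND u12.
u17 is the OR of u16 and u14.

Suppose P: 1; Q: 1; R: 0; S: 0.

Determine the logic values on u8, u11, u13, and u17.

u8 = 0, u11 = 0, u13 = 1, u17 = 1

u1 = NOT R = NOT 0 = 1
u2 = NOT Q = NOT 1 = 0
u3 = u1 AND u2 AND R = 1 AND 0 AND 0 = 0
u4 = Q NOR P = 1 NOR 1 = 0
u5 = P OR u4 = 1 OR 0 = 1
u6 = u4 NAND R = 0 NAND 0 = 1
u7 = u1 OR u3 OR Q = 1 OR 0 OR 1 = 1
u8 = u3 NOR u6 = 0 NOR 1 = 0
u9 = u7 OR u8 = 1 OR 0 = 1
u10 = u9 AND S = 1 AND 0 = 0
u11 = u6 XOR u5 = 1 XOR 1 = 0
u12 = u10 XOR u6 = 0 XOR 1 = 1
u13 = u5 NAND u8 = 1 NAND 0 = 1
u14 = u1 NAND u11 = 1 NAND 0 = 1
u16 = u13 AND u12 = 1 AND 1 = 1
u17 = u16 OR u14 = 1 OR 1 = 1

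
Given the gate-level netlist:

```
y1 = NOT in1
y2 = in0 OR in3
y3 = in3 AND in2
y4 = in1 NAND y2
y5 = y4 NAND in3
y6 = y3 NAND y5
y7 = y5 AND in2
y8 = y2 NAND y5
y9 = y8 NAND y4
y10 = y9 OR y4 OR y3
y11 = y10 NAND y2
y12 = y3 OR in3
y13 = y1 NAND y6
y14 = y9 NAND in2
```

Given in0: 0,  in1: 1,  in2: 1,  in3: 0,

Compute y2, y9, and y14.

y2 = in0 OR in3 = 0 OR 0 = 0
y4 = in1 NAND y2 = 1 NAND 0 = 1
y5 = y4 NAND in3 = 1 NAND 0 = 1
y8 = y2 NAND y5 = 0 NAND 1 = 1
y9 = y8 NAND y4 = 1 NAND 1 = 0
y14 = y9 NAND in2 = 0 NAND 1 = 1

y2 = 0, y9 = 0, y14 = 1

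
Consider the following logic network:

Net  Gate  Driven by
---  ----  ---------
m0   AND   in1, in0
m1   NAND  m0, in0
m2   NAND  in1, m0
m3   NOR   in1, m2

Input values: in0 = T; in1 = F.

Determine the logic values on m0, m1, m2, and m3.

m0 = F, m1 = T, m2 = T, m3 = F

m0 = in1 AND in0 = F AND T = F
m1 = m0 NAND in0 = F NAND T = T
m2 = in1 NAND m0 = F NAND F = T
m3 = in1 NOR m2 = F NOR T = F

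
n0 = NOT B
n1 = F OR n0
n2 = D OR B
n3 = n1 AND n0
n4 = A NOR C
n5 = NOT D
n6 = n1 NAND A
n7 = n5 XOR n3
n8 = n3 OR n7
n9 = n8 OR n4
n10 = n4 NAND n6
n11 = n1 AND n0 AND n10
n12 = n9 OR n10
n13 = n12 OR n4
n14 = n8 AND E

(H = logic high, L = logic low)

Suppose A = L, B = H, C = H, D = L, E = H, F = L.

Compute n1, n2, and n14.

n0 = NOT B = NOT H = L
n1 = F OR n0 = L OR L = L
n2 = D OR B = L OR H = H
n3 = n1 AND n0 = L AND L = L
n5 = NOT D = NOT L = H
n7 = n5 XOR n3 = H XOR L = H
n8 = n3 OR n7 = L OR H = H
n14 = n8 AND E = H AND H = H

n1 = L; n2 = H; n14 = H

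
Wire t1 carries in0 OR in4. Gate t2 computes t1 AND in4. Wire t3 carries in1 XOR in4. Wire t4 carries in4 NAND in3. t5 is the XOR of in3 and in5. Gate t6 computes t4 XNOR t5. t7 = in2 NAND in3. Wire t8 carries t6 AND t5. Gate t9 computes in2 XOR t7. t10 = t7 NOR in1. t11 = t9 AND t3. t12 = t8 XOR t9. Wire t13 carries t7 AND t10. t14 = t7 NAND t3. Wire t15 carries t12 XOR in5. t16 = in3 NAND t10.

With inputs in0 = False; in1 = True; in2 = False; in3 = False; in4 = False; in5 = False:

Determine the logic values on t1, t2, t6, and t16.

t1 = in0 OR in4 = False OR False = False
t2 = t1 AND in4 = False AND False = False
t4 = in4 NAND in3 = False NAND False = True
t5 = in3 XOR in5 = False XOR False = False
t6 = t4 XNOR t5 = True XNOR False = False
t7 = in2 NAND in3 = False NAND False = True
t10 = t7 NOR in1 = True NOR True = False
t16 = in3 NAND t10 = False NAND False = True

t1 = False, t2 = False, t6 = False, t16 = True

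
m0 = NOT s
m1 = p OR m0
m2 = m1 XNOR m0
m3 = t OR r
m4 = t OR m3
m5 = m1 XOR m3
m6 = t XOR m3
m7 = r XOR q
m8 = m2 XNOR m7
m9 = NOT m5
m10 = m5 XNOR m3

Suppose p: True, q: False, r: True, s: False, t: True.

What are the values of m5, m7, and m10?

m0 = NOT s = NOT False = True
m1 = p OR m0 = True OR True = True
m3 = t OR r = True OR True = True
m5 = m1 XOR m3 = True XOR True = False
m7 = r XOR q = True XOR False = True
m10 = m5 XNOR m3 = False XNOR True = False

m5 = False; m7 = True; m10 = False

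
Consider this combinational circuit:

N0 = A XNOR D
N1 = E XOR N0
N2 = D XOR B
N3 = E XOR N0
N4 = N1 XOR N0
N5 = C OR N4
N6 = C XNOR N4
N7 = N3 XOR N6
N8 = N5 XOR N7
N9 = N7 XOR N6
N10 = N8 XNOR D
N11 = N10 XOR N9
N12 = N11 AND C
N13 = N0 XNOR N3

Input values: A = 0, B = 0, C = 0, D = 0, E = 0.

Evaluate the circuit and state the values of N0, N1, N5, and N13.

N0 = 1, N1 = 1, N5 = 0, N13 = 1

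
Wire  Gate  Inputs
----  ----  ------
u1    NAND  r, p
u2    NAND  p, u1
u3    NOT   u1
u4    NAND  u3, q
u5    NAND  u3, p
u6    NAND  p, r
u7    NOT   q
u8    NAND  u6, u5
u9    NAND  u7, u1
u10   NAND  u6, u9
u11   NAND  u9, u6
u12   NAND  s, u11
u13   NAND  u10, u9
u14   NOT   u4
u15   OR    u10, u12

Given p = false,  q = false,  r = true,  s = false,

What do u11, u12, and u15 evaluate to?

u11 = true  u12 = true  u15 = true

u1 = r NAND p = true NAND false = true
u6 = p NAND r = false NAND true = true
u7 = NOT q = NOT false = true
u9 = u7 NAND u1 = true NAND true = false
u10 = u6 NAND u9 = true NAND false = true
u11 = u9 NAND u6 = false NAND true = true
u12 = s NAND u11 = false NAND true = true
u15 = u10 OR u12 = true OR true = true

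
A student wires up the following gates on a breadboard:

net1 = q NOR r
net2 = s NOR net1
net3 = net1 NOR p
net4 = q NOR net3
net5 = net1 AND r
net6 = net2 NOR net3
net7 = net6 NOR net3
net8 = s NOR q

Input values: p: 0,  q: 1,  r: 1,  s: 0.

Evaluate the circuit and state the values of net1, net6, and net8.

net1 = 0; net6 = 0; net8 = 0

net1 = q NOR r = 1 NOR 1 = 0
net2 = s NOR net1 = 0 NOR 0 = 1
net3 = net1 NOR p = 0 NOR 0 = 1
net6 = net2 NOR net3 = 1 NOR 1 = 0
net8 = s NOR q = 0 NOR 1 = 0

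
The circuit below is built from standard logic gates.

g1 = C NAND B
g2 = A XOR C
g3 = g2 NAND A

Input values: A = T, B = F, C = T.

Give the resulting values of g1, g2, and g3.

g1 = C NAND B = T NAND F = T
g2 = A XOR C = T XOR T = F
g3 = g2 NAND A = F NAND T = T

g1 = T, g2 = F, g3 = T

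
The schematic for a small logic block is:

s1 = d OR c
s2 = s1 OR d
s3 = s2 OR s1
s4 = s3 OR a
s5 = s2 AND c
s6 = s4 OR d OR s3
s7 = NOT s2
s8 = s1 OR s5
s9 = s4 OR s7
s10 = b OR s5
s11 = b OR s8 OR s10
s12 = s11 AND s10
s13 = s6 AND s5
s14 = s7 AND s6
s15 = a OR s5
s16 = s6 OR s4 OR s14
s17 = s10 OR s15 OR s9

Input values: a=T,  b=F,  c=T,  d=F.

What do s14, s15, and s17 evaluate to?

s14 = F  s15 = T  s17 = T

s1 = d OR c = F OR T = T
s2 = s1 OR d = T OR F = T
s3 = s2 OR s1 = T OR T = T
s4 = s3 OR a = T OR T = T
s5 = s2 AND c = T AND T = T
s6 = s4 OR d OR s3 = T OR F OR T = T
s7 = NOT s2 = NOT T = F
s9 = s4 OR s7 = T OR F = T
s10 = b OR s5 = F OR T = T
s14 = s7 AND s6 = F AND T = F
s15 = a OR s5 = T OR T = T
s17 = s10 OR s15 OR s9 = T OR T OR T = T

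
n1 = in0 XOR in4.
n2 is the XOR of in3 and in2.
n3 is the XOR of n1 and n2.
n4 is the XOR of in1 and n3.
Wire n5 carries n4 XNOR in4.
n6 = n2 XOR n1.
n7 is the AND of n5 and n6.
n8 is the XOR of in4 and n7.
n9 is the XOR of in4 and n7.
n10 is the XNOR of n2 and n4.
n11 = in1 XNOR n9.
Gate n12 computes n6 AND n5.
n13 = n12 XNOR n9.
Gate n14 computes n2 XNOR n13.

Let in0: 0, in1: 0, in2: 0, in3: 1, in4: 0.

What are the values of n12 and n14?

n12 = 0; n14 = 1

n1 = in0 XOR in4 = 0 XOR 0 = 0
n2 = in3 XOR in2 = 1 XOR 0 = 1
n3 = n1 XOR n2 = 0 XOR 1 = 1
n4 = in1 XOR n3 = 0 XOR 1 = 1
n5 = n4 XNOR in4 = 1 XNOR 0 = 0
n6 = n2 XOR n1 = 1 XOR 0 = 1
n7 = n5 AND n6 = 0 AND 1 = 0
n9 = in4 XOR n7 = 0 XOR 0 = 0
n12 = n6 AND n5 = 1 AND 0 = 0
n13 = n12 XNOR n9 = 0 XNOR 0 = 1
n14 = n2 XNOR n13 = 1 XNOR 1 = 1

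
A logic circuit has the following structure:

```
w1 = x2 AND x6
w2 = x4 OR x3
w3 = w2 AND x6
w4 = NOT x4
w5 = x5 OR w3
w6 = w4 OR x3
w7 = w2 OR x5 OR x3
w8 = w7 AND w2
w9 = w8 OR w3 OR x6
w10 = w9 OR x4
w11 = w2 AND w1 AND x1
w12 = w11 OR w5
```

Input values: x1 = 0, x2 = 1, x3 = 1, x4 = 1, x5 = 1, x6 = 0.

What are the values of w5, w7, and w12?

w5 = 1; w7 = 1; w12 = 1

w1 = x2 AND x6 = 1 AND 0 = 0
w2 = x4 OR x3 = 1 OR 1 = 1
w3 = w2 AND x6 = 1 AND 0 = 0
w5 = x5 OR w3 = 1 OR 0 = 1
w7 = w2 OR x5 OR x3 = 1 OR 1 OR 1 = 1
w11 = w2 AND w1 AND x1 = 1 AND 0 AND 0 = 0
w12 = w11 OR w5 = 0 OR 1 = 1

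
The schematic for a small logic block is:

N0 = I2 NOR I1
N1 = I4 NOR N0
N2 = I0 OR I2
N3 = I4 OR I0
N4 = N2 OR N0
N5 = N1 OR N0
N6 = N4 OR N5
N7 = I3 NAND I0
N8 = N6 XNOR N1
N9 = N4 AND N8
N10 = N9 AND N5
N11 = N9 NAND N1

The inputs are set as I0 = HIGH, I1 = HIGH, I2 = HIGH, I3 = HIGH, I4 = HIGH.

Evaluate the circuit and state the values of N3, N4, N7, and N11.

N3 = HIGH, N4 = HIGH, N7 = LOW, N11 = HIGH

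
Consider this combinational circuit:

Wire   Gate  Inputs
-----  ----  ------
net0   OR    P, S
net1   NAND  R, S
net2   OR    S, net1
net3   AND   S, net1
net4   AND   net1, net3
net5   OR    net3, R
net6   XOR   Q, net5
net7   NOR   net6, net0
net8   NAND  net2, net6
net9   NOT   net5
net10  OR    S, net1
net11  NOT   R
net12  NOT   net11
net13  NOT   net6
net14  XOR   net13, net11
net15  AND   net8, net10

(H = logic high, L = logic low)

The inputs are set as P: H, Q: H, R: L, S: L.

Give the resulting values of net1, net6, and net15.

net1 = H; net6 = H; net15 = L

net1 = R NAND S = L NAND L = H
net2 = S OR net1 = L OR H = H
net3 = S AND net1 = L AND H = L
net5 = net3 OR R = L OR L = L
net6 = Q XOR net5 = H XOR L = H
net8 = net2 NAND net6 = H NAND H = L
net10 = S OR net1 = L OR H = H
net15 = net8 AND net10 = L AND H = L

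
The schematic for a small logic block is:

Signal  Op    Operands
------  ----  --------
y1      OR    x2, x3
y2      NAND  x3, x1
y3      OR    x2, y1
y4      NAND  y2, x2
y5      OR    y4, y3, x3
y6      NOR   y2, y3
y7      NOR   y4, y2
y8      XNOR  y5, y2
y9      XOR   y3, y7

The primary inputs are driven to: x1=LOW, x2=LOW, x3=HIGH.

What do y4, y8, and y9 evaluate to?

y4 = HIGH, y8 = HIGH, y9 = HIGH

y1 = x2 OR x3 = LOW OR HIGH = HIGH
y2 = x3 NAND x1 = HIGH NAND LOW = HIGH
y3 = x2 OR y1 = LOW OR HIGH = HIGH
y4 = y2 NAND x2 = HIGH NAND LOW = HIGH
y5 = y4 OR y3 OR x3 = HIGH OR HIGH OR HIGH = HIGH
y7 = y4 NOR y2 = HIGH NOR HIGH = LOW
y8 = y5 XNOR y2 = HIGH XNOR HIGH = HIGH
y9 = y3 XOR y7 = HIGH XOR LOW = HIGH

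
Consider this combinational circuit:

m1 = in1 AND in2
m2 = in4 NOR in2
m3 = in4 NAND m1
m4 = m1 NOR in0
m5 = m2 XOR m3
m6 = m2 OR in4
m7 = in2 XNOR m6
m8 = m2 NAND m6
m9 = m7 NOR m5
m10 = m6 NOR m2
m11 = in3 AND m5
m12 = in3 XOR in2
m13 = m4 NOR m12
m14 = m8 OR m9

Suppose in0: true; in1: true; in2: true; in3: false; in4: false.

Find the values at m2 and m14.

m1 = in1 AND in2 = true AND true = true
m2 = in4 NOR in2 = false NOR true = false
m3 = in4 NAND m1 = false NAND true = true
m5 = m2 XOR m3 = false XOR true = true
m6 = m2 OR in4 = false OR false = false
m7 = in2 XNOR m6 = true XNOR false = false
m8 = m2 NAND m6 = false NAND false = true
m9 = m7 NOR m5 = false NOR true = false
m14 = m8 OR m9 = true OR false = true

m2 = false, m14 = true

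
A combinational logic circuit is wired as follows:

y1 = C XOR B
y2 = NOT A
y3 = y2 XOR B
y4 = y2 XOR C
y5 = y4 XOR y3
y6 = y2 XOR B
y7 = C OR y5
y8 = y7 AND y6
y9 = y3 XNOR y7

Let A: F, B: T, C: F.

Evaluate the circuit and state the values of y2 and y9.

y2 = NOT A = NOT F = T
y3 = y2 XOR B = T XOR T = F
y4 = y2 XOR C = T XOR F = T
y5 = y4 XOR y3 = T XOR F = T
y7 = C OR y5 = F OR T = T
y9 = y3 XNOR y7 = F XNOR T = F

y2 = T  y9 = F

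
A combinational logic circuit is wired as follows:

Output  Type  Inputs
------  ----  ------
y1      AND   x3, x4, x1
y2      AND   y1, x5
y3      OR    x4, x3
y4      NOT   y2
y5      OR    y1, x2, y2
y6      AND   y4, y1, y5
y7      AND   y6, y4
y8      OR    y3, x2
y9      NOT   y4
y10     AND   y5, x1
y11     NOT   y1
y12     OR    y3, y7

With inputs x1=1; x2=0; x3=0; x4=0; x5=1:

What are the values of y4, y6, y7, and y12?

y1 = x3 AND x4 AND x1 = 0 AND 0 AND 1 = 0
y2 = y1 AND x5 = 0 AND 1 = 0
y3 = x4 OR x3 = 0 OR 0 = 0
y4 = NOT y2 = NOT 0 = 1
y5 = y1 OR x2 OR y2 = 0 OR 0 OR 0 = 0
y6 = y4 AND y1 AND y5 = 1 AND 0 AND 0 = 0
y7 = y6 AND y4 = 0 AND 1 = 0
y12 = y3 OR y7 = 0 OR 0 = 0

y4 = 1, y6 = 0, y7 = 0, y12 = 0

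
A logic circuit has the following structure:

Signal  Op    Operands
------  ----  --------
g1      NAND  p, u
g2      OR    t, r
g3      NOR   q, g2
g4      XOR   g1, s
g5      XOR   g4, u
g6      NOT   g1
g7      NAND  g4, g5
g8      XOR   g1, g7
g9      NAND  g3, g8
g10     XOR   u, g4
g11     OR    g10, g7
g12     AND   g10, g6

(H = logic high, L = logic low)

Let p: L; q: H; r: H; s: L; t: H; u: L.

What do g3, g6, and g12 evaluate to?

g1 = p NAND u = L NAND L = H
g2 = t OR r = H OR H = H
g3 = q NOR g2 = H NOR H = L
g4 = g1 XOR s = H XOR L = H
g6 = NOT g1 = NOT H = L
g10 = u XOR g4 = L XOR H = H
g12 = g10 AND g6 = H AND L = L

g3 = L, g6 = L, g12 = L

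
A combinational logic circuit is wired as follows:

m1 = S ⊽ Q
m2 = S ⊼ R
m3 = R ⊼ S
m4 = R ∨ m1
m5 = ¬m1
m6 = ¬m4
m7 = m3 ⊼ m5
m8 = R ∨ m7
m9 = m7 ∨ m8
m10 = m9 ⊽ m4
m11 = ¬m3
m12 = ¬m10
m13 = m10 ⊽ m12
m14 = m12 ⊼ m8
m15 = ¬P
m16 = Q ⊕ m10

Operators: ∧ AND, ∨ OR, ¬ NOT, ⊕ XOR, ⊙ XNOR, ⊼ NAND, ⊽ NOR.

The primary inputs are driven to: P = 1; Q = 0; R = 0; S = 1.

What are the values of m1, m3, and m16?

m1 = 0, m3 = 1, m16 = 1

m1 = S NOR Q = 1 NOR 0 = 0
m3 = R NAND S = 0 NAND 1 = 1
m4 = R OR m1 = 0 OR 0 = 0
m5 = NOT m1 = NOT 0 = 1
m7 = m3 NAND m5 = 1 NAND 1 = 0
m8 = R OR m7 = 0 OR 0 = 0
m9 = m7 OR m8 = 0 OR 0 = 0
m10 = m9 NOR m4 = 0 NOR 0 = 1
m16 = Q XOR m10 = 0 XOR 1 = 1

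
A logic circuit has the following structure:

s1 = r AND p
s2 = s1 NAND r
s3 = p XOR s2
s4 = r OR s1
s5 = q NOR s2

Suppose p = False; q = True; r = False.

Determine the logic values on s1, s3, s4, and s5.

s1 = False, s3 = True, s4 = False, s5 = False

s1 = r AND p = False AND False = False
s2 = s1 NAND r = False NAND False = True
s3 = p XOR s2 = False XOR True = True
s4 = r OR s1 = False OR False = False
s5 = q NOR s2 = True NOR True = False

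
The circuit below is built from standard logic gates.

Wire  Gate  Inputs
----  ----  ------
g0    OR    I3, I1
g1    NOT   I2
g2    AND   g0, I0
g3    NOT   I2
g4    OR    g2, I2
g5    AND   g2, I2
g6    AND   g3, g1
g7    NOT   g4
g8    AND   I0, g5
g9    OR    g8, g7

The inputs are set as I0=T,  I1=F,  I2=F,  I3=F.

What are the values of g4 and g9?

g0 = I3 OR I1 = F OR F = F
g2 = g0 AND I0 = F AND T = F
g4 = g2 OR I2 = F OR F = F
g5 = g2 AND I2 = F AND F = F
g7 = NOT g4 = NOT F = T
g8 = I0 AND g5 = T AND F = F
g9 = g8 OR g7 = F OR T = T

g4 = F  g9 = T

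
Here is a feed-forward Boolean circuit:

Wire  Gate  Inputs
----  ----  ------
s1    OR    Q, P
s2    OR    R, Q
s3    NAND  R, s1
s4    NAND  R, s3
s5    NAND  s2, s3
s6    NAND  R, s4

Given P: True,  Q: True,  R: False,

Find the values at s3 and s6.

s3 = True, s6 = True

s1 = Q OR P = True OR True = True
s3 = R NAND s1 = False NAND True = True
s4 = R NAND s3 = False NAND True = True
s6 = R NAND s4 = False NAND True = True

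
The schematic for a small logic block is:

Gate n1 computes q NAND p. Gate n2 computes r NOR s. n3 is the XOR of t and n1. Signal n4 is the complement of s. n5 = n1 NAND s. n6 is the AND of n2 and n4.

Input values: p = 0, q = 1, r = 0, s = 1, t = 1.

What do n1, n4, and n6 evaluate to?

n1 = q NAND p = 1 NAND 0 = 1
n2 = r NOR s = 0 NOR 1 = 0
n4 = NOT s = NOT 1 = 0
n6 = n2 AND n4 = 0 AND 0 = 0

n1 = 1, n4 = 0, n6 = 0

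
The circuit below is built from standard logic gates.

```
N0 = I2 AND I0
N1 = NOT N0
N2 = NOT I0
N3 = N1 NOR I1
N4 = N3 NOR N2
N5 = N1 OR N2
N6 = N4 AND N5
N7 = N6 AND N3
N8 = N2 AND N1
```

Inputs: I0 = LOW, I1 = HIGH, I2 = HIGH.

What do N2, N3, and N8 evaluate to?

N2 = HIGH, N3 = LOW, N8 = HIGH

N0 = I2 AND I0 = HIGH AND LOW = LOW
N1 = NOT N0 = NOT LOW = HIGH
N2 = NOT I0 = NOT LOW = HIGH
N3 = N1 NOR I1 = HIGH NOR HIGH = LOW
N8 = N2 AND N1 = HIGH AND HIGH = HIGH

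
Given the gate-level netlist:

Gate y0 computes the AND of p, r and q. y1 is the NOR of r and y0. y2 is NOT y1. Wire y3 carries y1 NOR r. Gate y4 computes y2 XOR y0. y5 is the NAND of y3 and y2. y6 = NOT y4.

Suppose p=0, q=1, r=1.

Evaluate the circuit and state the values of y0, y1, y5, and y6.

y0 = p AND r AND q = 0 AND 1 AND 1 = 0
y1 = r NOR y0 = 1 NOR 0 = 0
y2 = NOT y1 = NOT 0 = 1
y3 = y1 NOR r = 0 NOR 1 = 0
y4 = y2 XOR y0 = 1 XOR 0 = 1
y5 = y3 NAND y2 = 0 NAND 1 = 1
y6 = NOT y4 = NOT 1 = 0

y0 = 0, y1 = 0, y5 = 1, y6 = 0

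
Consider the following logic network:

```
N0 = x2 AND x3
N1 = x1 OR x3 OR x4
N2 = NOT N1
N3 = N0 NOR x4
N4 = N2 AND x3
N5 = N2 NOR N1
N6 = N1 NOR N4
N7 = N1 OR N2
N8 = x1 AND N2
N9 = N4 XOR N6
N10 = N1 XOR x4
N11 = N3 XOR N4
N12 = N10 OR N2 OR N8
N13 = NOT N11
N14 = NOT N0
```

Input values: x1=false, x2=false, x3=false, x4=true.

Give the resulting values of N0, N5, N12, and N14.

N0 = x2 AND x3 = false AND false = false
N1 = x1 OR x3 OR x4 = false OR false OR true = true
N2 = NOT N1 = NOT true = false
N5 = N2 NOR N1 = false NOR true = false
N8 = x1 AND N2 = false AND false = false
N10 = N1 XOR x4 = true XOR true = false
N12 = N10 OR N2 OR N8 = false OR false OR false = false
N14 = NOT N0 = NOT false = true

N0 = false  N5 = false  N12 = false  N14 = true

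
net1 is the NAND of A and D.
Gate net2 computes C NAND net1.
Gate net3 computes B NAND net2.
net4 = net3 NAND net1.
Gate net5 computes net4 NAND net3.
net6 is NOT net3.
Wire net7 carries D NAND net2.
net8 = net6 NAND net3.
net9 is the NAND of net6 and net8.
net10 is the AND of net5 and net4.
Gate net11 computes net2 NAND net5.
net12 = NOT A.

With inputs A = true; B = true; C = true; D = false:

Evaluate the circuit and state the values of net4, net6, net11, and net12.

net4 = false  net6 = false  net11 = true  net12 = false

net1 = A NAND D = true NAND false = true
net2 = C NAND net1 = true NAND true = false
net3 = B NAND net2 = true NAND false = true
net4 = net3 NAND net1 = true NAND true = false
net5 = net4 NAND net3 = false NAND true = true
net6 = NOT net3 = NOT true = false
net11 = net2 NAND net5 = false NAND true = true
net12 = NOT A = NOT true = false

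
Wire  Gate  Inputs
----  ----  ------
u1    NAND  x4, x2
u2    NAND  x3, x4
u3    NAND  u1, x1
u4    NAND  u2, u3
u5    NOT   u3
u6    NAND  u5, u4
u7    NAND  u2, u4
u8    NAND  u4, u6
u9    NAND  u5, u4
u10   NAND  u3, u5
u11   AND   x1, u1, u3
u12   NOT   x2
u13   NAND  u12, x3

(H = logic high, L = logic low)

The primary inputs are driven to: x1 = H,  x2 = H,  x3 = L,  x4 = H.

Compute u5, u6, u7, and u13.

u1 = x4 NAND x2 = H NAND H = L
u2 = x3 NAND x4 = L NAND H = H
u3 = u1 NAND x1 = L NAND H = H
u4 = u2 NAND u3 = H NAND H = L
u5 = NOT u3 = NOT H = L
u6 = u5 NAND u4 = L NAND L = H
u7 = u2 NAND u4 = H NAND L = H
u12 = NOT x2 = NOT H = L
u13 = u12 NAND x3 = L NAND L = H

u5 = L; u6 = H; u7 = H; u13 = H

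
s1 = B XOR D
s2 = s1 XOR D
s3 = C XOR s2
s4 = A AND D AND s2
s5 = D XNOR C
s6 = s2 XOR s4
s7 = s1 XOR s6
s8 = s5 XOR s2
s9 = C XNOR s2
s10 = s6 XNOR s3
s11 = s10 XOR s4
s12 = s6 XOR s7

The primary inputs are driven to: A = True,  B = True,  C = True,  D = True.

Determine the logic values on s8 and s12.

s8 = False, s12 = False

s1 = B XOR D = True XOR True = False
s2 = s1 XOR D = False XOR True = True
s4 = A AND D AND s2 = True AND True AND True = True
s5 = D XNOR C = True XNOR True = True
s6 = s2 XOR s4 = True XOR True = False
s7 = s1 XOR s6 = False XOR False = False
s8 = s5 XOR s2 = True XOR True = False
s12 = s6 XOR s7 = False XOR False = False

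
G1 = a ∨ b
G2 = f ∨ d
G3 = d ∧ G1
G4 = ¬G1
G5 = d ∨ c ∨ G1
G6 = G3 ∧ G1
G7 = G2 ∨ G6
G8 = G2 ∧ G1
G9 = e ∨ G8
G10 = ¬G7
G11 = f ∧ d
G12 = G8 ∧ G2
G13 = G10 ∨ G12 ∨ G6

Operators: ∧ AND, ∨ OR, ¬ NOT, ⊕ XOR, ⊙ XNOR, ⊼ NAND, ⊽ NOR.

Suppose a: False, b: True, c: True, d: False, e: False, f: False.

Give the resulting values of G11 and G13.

G11 = False, G13 = True

G1 = a OR b = False OR True = True
G2 = f OR d = False OR False = False
G3 = d AND G1 = False AND True = False
G6 = G3 AND G1 = False AND True = False
G7 = G2 OR G6 = False OR False = False
G8 = G2 AND G1 = False AND True = False
G10 = NOT G7 = NOT False = True
G11 = f AND d = False AND False = False
G12 = G8 AND G2 = False AND False = False
G13 = G10 OR G12 OR G6 = True OR False OR False = True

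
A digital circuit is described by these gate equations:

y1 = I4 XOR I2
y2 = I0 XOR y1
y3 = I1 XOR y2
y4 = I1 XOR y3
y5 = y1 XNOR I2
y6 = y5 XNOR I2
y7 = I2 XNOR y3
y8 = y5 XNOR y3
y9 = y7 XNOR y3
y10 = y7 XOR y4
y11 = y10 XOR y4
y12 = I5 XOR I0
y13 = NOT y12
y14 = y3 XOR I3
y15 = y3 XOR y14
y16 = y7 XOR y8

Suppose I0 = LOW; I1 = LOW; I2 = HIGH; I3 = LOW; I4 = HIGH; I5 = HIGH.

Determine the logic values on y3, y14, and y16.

y3 = LOW, y14 = LOW, y16 = HIGH

y1 = I4 XOR I2 = HIGH XOR HIGH = LOW
y2 = I0 XOR y1 = LOW XOR LOW = LOW
y3 = I1 XOR y2 = LOW XOR LOW = LOW
y5 = y1 XNOR I2 = LOW XNOR HIGH = LOW
y7 = I2 XNOR y3 = HIGH XNOR LOW = LOW
y8 = y5 XNOR y3 = LOW XNOR LOW = HIGH
y14 = y3 XOR I3 = LOW XOR LOW = LOW
y16 = y7 XOR y8 = LOW XOR HIGH = HIGH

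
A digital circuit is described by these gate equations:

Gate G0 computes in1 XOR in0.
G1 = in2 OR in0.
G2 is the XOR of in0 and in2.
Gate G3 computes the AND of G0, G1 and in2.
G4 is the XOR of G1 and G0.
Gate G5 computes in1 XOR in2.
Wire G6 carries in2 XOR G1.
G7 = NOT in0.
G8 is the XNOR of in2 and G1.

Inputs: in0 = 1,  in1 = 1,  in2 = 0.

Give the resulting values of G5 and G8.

G1 = in2 OR in0 = 0 OR 1 = 1
G5 = in1 XOR in2 = 1 XOR 0 = 1
G8 = in2 XNOR G1 = 0 XNOR 1 = 0

G5 = 1; G8 = 0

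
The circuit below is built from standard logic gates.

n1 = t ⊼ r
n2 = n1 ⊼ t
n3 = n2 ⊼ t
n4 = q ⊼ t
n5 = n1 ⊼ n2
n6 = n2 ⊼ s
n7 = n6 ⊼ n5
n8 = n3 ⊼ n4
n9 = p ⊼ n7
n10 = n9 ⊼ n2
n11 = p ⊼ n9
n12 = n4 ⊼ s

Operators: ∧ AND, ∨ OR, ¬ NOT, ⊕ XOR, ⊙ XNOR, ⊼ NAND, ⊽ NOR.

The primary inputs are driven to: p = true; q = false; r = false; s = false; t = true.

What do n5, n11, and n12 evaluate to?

n5 = true; n11 = false; n12 = true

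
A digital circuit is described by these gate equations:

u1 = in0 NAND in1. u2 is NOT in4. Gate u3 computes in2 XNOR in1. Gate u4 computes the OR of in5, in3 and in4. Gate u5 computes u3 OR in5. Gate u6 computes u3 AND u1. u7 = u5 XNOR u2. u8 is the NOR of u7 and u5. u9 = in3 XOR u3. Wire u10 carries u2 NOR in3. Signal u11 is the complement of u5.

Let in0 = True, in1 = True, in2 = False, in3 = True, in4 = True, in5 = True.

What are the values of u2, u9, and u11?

u2 = False; u9 = True; u11 = False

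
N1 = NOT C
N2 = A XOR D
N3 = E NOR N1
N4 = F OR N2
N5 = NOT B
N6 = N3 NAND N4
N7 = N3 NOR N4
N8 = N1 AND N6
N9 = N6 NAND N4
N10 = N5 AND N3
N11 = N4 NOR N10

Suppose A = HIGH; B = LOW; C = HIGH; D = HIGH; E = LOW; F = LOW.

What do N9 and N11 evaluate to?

N9 = HIGH  N11 = LOW

N1 = NOT C = NOT HIGH = LOW
N2 = A XOR D = HIGH XOR HIGH = LOW
N3 = E NOR N1 = LOW NOR LOW = HIGH
N4 = F OR N2 = LOW OR LOW = LOW
N5 = NOT B = NOT LOW = HIGH
N6 = N3 NAND N4 = HIGH NAND LOW = HIGH
N9 = N6 NAND N4 = HIGH NAND LOW = HIGH
N10 = N5 AND N3 = HIGH AND HIGH = HIGH
N11 = N4 NOR N10 = LOW NOR HIGH = LOW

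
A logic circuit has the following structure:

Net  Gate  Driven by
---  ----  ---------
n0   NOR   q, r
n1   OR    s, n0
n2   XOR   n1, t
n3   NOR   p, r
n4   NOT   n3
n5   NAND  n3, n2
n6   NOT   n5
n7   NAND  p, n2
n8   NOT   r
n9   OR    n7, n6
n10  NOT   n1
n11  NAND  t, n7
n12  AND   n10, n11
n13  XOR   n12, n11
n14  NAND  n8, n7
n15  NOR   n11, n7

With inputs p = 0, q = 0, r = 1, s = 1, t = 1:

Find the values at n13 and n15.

n0 = q NOR r = 0 NOR 1 = 0
n1 = s OR n0 = 1 OR 0 = 1
n2 = n1 XOR t = 1 XOR 1 = 0
n7 = p NAND n2 = 0 NAND 0 = 1
n10 = NOT n1 = NOT 1 = 0
n11 = t NAND n7 = 1 NAND 1 = 0
n12 = n10 AND n11 = 0 AND 0 = 0
n13 = n12 XOR n11 = 0 XOR 0 = 0
n15 = n11 NOR n7 = 0 NOR 1 = 0

n13 = 0, n15 = 0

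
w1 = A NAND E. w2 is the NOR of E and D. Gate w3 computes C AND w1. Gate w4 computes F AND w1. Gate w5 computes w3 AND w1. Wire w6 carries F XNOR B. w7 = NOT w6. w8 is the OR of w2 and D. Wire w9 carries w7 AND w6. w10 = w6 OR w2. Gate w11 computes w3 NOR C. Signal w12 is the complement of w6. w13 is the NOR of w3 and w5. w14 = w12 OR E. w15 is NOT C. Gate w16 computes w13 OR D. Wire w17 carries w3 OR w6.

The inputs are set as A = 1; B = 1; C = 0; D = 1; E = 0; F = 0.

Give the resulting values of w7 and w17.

w1 = A NAND E = 1 NAND 0 = 1
w3 = C AND w1 = 0 AND 1 = 0
w6 = F XNOR B = 0 XNOR 1 = 0
w7 = NOT w6 = NOT 0 = 1
w17 = w3 OR w6 = 0 OR 0 = 0

w7 = 1  w17 = 0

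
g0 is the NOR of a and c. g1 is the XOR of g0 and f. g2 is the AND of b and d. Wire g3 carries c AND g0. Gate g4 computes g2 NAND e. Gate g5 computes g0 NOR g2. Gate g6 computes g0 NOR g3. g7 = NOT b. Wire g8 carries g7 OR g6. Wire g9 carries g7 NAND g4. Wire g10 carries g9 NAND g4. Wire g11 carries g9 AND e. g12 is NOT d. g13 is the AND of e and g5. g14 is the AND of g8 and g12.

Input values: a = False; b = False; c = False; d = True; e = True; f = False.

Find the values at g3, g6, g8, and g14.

g0 = a NOR c = False NOR False = True
g3 = c AND g0 = False AND True = False
g6 = g0 NOR g3 = True NOR False = False
g7 = NOT b = NOT False = True
g8 = g7 OR g6 = True OR False = True
g12 = NOT d = NOT True = False
g14 = g8 AND g12 = True AND False = False

g3 = False, g6 = False, g8 = True, g14 = False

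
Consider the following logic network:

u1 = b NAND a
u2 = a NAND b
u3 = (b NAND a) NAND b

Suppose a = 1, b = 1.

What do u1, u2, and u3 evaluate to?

u1 = 1 NAND 1 = 0
u2 = 1 NAND 1 = 0
u3 = (1 NAND 1) NAND 1 = 1

u1 = 0  u2 = 0  u3 = 1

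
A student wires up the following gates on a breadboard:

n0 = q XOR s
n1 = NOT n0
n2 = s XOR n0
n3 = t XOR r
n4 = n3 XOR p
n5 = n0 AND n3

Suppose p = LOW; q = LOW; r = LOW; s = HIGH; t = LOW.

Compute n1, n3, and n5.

n1 = LOW, n3 = LOW, n5 = LOW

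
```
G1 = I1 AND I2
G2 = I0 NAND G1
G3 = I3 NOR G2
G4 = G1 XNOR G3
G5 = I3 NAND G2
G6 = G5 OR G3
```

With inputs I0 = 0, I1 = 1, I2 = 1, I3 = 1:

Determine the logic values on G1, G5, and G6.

G1 = 1, G5 = 0, G6 = 0

G1 = I1 AND I2 = 1 AND 1 = 1
G2 = I0 NAND G1 = 0 NAND 1 = 1
G3 = I3 NOR G2 = 1 NOR 1 = 0
G5 = I3 NAND G2 = 1 NAND 1 = 0
G6 = G5 OR G3 = 0 OR 0 = 0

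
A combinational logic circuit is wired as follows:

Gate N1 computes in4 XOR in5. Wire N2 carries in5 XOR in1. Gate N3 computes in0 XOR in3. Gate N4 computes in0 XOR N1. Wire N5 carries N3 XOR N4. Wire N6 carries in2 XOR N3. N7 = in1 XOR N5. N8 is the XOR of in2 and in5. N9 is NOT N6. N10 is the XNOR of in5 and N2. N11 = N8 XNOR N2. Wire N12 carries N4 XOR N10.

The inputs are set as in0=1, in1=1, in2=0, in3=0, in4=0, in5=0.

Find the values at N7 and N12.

N7 = 1, N12 = 1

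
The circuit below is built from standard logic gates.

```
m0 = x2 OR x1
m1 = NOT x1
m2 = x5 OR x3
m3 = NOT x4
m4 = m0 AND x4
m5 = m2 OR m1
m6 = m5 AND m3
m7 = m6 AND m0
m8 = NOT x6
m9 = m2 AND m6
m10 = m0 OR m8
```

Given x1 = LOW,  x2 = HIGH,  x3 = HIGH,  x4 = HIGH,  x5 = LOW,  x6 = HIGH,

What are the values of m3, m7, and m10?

m3 = LOW  m7 = LOW  m10 = HIGH

m0 = x2 OR x1 = HIGH OR LOW = HIGH
m1 = NOT x1 = NOT LOW = HIGH
m2 = x5 OR x3 = LOW OR HIGH = HIGH
m3 = NOT x4 = NOT HIGH = LOW
m5 = m2 OR m1 = HIGH OR HIGH = HIGH
m6 = m5 AND m3 = HIGH AND LOW = LOW
m7 = m6 AND m0 = LOW AND HIGH = LOW
m8 = NOT x6 = NOT HIGH = LOW
m10 = m0 OR m8 = HIGH OR LOW = HIGH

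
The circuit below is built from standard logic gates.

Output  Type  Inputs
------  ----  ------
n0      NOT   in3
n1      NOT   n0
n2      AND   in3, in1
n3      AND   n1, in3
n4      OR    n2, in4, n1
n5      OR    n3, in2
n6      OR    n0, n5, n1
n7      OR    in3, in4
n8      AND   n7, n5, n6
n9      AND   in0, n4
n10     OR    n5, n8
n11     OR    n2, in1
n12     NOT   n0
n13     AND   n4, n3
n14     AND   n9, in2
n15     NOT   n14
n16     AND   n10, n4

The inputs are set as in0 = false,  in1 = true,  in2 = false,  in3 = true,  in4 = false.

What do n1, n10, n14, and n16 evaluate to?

n1 = true  n10 = true  n14 = false  n16 = true

n0 = NOT in3 = NOT true = false
n1 = NOT n0 = NOT false = true
n2 = in3 AND in1 = true AND true = true
n3 = n1 AND in3 = true AND true = true
n4 = n2 OR in4 OR n1 = true OR false OR true = true
n5 = n3 OR in2 = true OR false = true
n6 = n0 OR n5 OR n1 = false OR true OR true = true
n7 = in3 OR in4 = true OR false = true
n8 = n7 AND n5 AND n6 = true AND true AND true = true
n9 = in0 AND n4 = false AND true = false
n10 = n5 OR n8 = true OR true = true
n14 = n9 AND in2 = false AND false = false
n16 = n10 AND n4 = true AND true = true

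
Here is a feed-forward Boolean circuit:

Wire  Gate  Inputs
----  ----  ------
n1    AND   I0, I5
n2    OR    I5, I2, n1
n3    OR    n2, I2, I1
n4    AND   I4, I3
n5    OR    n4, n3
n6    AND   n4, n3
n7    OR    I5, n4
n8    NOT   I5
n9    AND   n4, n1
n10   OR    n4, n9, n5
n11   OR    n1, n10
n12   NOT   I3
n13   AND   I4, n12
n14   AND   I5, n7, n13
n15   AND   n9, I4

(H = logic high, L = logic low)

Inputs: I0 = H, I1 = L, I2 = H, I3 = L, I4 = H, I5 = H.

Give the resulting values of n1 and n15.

n1 = I0 AND I5 = H AND H = H
n4 = I4 AND I3 = H AND L = L
n9 = n4 AND n1 = L AND H = L
n15 = n9 AND I4 = L AND H = L

n1 = H, n15 = L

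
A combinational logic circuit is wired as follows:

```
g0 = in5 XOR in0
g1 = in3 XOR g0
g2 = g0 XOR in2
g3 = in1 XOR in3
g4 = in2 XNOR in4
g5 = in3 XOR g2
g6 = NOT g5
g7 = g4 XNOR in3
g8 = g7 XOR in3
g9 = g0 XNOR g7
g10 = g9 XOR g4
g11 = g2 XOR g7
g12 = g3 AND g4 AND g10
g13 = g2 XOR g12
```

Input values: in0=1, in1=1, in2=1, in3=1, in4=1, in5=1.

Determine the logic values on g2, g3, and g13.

g2 = 1, g3 = 0, g13 = 1

g0 = in5 XOR in0 = 1 XOR 1 = 0
g2 = g0 XOR in2 = 0 XOR 1 = 1
g3 = in1 XOR in3 = 1 XOR 1 = 0
g4 = in2 XNOR in4 = 1 XNOR 1 = 1
g7 = g4 XNOR in3 = 1 XNOR 1 = 1
g9 = g0 XNOR g7 = 0 XNOR 1 = 0
g10 = g9 XOR g4 = 0 XOR 1 = 1
g12 = g3 AND g4 AND g10 = 0 AND 1 AND 1 = 0
g13 = g2 XOR g12 = 1 XOR 0 = 1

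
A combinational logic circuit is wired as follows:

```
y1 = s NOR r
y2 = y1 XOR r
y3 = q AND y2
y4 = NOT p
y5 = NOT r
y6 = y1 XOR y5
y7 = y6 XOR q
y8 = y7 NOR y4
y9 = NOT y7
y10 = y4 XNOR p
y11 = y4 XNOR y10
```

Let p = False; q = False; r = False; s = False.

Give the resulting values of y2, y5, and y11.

y2 = True, y5 = True, y11 = False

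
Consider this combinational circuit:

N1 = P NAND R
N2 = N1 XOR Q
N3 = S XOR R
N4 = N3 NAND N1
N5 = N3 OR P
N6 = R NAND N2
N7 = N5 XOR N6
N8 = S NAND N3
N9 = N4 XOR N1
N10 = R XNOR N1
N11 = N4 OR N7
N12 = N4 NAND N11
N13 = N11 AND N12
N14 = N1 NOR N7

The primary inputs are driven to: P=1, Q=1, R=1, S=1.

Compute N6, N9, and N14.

N6 = 0, N9 = 1, N14 = 0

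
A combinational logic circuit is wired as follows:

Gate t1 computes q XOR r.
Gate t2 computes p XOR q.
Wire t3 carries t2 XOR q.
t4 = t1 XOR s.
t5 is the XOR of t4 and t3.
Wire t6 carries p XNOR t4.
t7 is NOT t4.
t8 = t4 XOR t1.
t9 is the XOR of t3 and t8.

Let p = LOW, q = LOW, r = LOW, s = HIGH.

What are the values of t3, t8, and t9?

t1 = q XOR r = LOW XOR LOW = LOW
t2 = p XOR q = LOW XOR LOW = LOW
t3 = t2 XOR q = LOW XOR LOW = LOW
t4 = t1 XOR s = LOW XOR HIGH = HIGH
t8 = t4 XOR t1 = HIGH XOR LOW = HIGH
t9 = t3 XOR t8 = LOW XOR HIGH = HIGH

t3 = LOW; t8 = HIGH; t9 = HIGH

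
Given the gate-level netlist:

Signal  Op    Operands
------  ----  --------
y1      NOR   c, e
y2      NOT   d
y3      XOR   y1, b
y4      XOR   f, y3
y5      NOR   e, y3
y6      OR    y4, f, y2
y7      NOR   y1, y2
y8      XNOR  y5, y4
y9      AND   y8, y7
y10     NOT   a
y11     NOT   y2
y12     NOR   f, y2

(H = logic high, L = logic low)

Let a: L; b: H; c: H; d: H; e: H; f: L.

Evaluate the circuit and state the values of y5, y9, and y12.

y5 = L  y9 = L  y12 = H

y1 = c NOR e = H NOR H = L
y2 = NOT d = NOT H = L
y3 = y1 XOR b = L XOR H = H
y4 = f XOR y3 = L XOR H = H
y5 = e NOR y3 = H NOR H = L
y7 = y1 NOR y2 = L NOR L = H
y8 = y5 XNOR y4 = L XNOR H = L
y9 = y8 AND y7 = L AND H = L
y12 = f NOR y2 = L NOR L = H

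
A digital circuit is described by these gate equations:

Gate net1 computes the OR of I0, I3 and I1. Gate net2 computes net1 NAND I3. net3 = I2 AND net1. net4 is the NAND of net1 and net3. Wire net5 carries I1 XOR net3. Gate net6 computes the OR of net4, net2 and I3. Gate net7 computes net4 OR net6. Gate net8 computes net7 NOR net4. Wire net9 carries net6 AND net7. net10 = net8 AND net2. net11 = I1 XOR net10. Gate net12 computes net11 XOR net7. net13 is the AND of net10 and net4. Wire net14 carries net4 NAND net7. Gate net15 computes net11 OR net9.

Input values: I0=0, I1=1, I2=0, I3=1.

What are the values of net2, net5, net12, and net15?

net1 = I0 OR I3 OR I1 = 0 OR 1 OR 1 = 1
net2 = net1 NAND I3 = 1 NAND 1 = 0
net3 = I2 AND net1 = 0 AND 1 = 0
net4 = net1 NAND net3 = 1 NAND 0 = 1
net5 = I1 XOR net3 = 1 XOR 0 = 1
net6 = net4 OR net2 OR I3 = 1 OR 0 OR 1 = 1
net7 = net4 OR net6 = 1 OR 1 = 1
net8 = net7 NOR net4 = 1 NOR 1 = 0
net9 = net6 AND net7 = 1 AND 1 = 1
net10 = net8 AND net2 = 0 AND 0 = 0
net11 = I1 XOR net10 = 1 XOR 0 = 1
net12 = net11 XOR net7 = 1 XOR 1 = 0
net15 = net11 OR net9 = 1 OR 1 = 1

net2 = 0; net5 = 1; net12 = 0; net15 = 1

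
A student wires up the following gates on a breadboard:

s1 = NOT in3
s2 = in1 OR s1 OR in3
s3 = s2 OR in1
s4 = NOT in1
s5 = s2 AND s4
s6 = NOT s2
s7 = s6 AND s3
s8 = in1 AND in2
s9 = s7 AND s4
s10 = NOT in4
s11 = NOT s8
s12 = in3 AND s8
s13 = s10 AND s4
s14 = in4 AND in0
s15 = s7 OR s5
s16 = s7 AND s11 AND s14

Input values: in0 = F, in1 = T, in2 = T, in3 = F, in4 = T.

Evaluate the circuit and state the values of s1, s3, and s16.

s1 = T  s3 = T  s16 = F

s1 = NOT in3 = NOT F = T
s2 = in1 OR s1 OR in3 = T OR T OR F = T
s3 = s2 OR in1 = T OR T = T
s6 = NOT s2 = NOT T = F
s7 = s6 AND s3 = F AND T = F
s8 = in1 AND in2 = T AND T = T
s11 = NOT s8 = NOT T = F
s14 = in4 AND in0 = T AND F = F
s16 = s7 AND s11 AND s14 = F AND F AND F = F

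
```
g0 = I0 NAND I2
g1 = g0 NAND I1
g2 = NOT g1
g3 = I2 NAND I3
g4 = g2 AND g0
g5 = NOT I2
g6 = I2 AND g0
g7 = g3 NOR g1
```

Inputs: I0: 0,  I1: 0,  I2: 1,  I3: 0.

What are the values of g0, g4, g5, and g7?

g0 = I0 NAND I2 = 0 NAND 1 = 1
g1 = g0 NAND I1 = 1 NAND 0 = 1
g2 = NOT g1 = NOT 1 = 0
g3 = I2 NAND I3 = 1 NAND 0 = 1
g4 = g2 AND g0 = 0 AND 1 = 0
g5 = NOT I2 = NOT 1 = 0
g7 = g3 NOR g1 = 1 NOR 1 = 0

g0 = 1; g4 = 0; g5 = 0; g7 = 0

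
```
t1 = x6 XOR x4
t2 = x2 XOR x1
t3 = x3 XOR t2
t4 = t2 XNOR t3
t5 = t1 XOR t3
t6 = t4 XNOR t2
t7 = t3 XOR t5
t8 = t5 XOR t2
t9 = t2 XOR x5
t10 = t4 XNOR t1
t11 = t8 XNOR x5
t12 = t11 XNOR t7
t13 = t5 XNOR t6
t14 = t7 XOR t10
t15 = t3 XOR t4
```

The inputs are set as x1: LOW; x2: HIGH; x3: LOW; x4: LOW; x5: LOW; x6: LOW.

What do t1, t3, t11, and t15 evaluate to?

t1 = LOW  t3 = HIGH  t11 = HIGH  t15 = LOW

t1 = x6 XOR x4 = LOW XOR LOW = LOW
t2 = x2 XOR x1 = HIGH XOR LOW = HIGH
t3 = x3 XOR t2 = LOW XOR HIGH = HIGH
t4 = t2 XNOR t3 = HIGH XNOR HIGH = HIGH
t5 = t1 XOR t3 = LOW XOR HIGH = HIGH
t8 = t5 XOR t2 = HIGH XOR HIGH = LOW
t11 = t8 XNOR x5 = LOW XNOR LOW = HIGH
t15 = t3 XOR t4 = HIGH XOR HIGH = LOW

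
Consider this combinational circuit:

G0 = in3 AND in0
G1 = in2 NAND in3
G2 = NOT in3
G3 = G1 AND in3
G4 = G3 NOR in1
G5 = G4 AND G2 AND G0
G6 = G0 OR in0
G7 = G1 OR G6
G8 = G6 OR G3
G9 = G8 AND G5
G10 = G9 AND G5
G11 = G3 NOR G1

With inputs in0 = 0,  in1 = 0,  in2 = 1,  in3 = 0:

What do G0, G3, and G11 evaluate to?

G0 = in3 AND in0 = 0 AND 0 = 0
G1 = in2 NAND in3 = 1 NAND 0 = 1
G3 = G1 AND in3 = 1 AND 0 = 0
G11 = G3 NOR G1 = 0 NOR 1 = 0

G0 = 0; G3 = 0; G11 = 0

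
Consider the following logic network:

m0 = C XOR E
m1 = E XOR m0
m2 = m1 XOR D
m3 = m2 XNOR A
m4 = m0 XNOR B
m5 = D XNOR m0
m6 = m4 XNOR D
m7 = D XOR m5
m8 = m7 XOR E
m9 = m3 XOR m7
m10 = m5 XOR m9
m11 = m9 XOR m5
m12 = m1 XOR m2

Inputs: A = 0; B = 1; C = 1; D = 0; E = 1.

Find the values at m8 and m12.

m0 = C XOR E = 1 XOR 1 = 0
m1 = E XOR m0 = 1 XOR 0 = 1
m2 = m1 XOR D = 1 XOR 0 = 1
m5 = D XNOR m0 = 0 XNOR 0 = 1
m7 = D XOR m5 = 0 XOR 1 = 1
m8 = m7 XOR E = 1 XOR 1 = 0
m12 = m1 XOR m2 = 1 XOR 1 = 0

m8 = 0; m12 = 0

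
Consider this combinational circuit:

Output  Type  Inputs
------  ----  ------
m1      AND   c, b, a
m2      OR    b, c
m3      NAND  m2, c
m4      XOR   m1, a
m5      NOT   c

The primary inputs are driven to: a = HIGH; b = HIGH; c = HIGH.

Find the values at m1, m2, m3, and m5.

m1 = c AND b AND a = HIGH AND HIGH AND HIGH = HIGH
m2 = b OR c = HIGH OR HIGH = HIGH
m3 = m2 NAND c = HIGH NAND HIGH = LOW
m5 = NOT c = NOT HIGH = LOW

m1 = HIGH; m2 = HIGH; m3 = LOW; m5 = LOW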